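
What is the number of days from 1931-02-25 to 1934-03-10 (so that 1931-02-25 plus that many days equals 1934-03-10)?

Feb 25, 1931 → Feb 25, 1932: 365 days.
Feb 25, 1932 → Feb 25, 1933: 366 days (Feb 29, 1932 is in that span).
Feb 25, 1933 → Mar 25, 1933: 28 days (February has 28).
Mar 25, 1933 → Apr 25, 1933: 31 days (March has 31).
Apr 25, 1933 → May 25, 1933: 30 days (April has 30).
May 25, 1933 → Jun 25, 1933: 31 days (May has 31).
Jun 25, 1933 → Jul 25, 1933: 30 days (June has 30).
Jul 25, 1933 → Aug 25, 1933: 31 days (July has 31).
Aug 25, 1933 → Sep 25, 1933: 31 days (August has 31).
Sep 25, 1933 → Oct 25, 1933: 30 days (September has 30).
Oct 25, 1933 → Nov 25, 1933: 31 days (October has 31).
Nov 25, 1933 → Dec 25, 1933: 30 days (November has 30).
Dec 25, 1933 → Jan 25, 1934: 31 days (December has 31).
Jan 25, 1934 → Feb 25, 1934: 31 days (January has 31).
Feb 25, 1934 → Mar 10, 1934: 13 days.
Total: 1109 days.

1109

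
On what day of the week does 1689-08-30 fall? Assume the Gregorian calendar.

Tuesday

Doomsday rule: the anchor day for the 1600s is Tuesday. For year 89: 89÷12 = 7 r 5, and 5÷4 = 1, so 7+5+1 = 13.
Tuesday + 13 ≡ Monday — that's 1689's doomsday.
In August the doomsday date is Aug 8.
Aug 30 is 22 days after Aug 8; 22 mod 7 = 1, so Monday + 1 = Tuesday.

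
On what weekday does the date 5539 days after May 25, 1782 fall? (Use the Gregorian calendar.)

Monday

First find the weekday of May 25, 1782. Doomsday rule: the anchor day for the 1700s is Sunday. For year 82: 82÷12 = 6 r 10, and 10÷4 = 2, so 6+10+2 = 18.
Sunday + 18 ≡ Thursday — that's 1782's doomsday.
In May the doomsday date is May 9.
May 25 is 16 days after May 9; 16 mod 7 = 2, so Thursday + 2 = Saturday.
5539 mod 7 = 2, so 5539 days after a Saturday is Saturday + 2 = Monday.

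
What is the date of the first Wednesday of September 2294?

September 1, 2294 is a Saturday.
The first Wednesday is therefore September 5 (4 days later).

September 5, 2294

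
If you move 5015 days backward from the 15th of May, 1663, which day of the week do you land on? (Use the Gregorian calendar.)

Saturday

May 15, 1663 is a Tuesday.
5015 mod 7 = 3, so 5015 days before a Tuesday is Tuesday − 3 = Saturday.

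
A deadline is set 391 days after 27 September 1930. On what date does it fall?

Sep has 30 days: +4 → Oct 1, 1930 (387 left).
Oct has 31 days: +31 → Nov 1, 1930 (356 left).
Nov has 30 days: +30 → Dec 1, 1930 (326 left).
Dec has 31 days: +31 → Jan 1, 1931 (295 left).
Jan has 31 days: +31 → Feb 1, 1931 (264 left).
Feb has 28 days: +28 → Mar 1, 1931 (236 left).
Mar has 31 days: +31 → Apr 1, 1931 (205 left).
Apr has 30 days: +30 → May 1, 1931 (175 left).
May has 31 days: +31 → Jun 1, 1931 (144 left).
Jun has 30 days: +30 → Jul 1, 1931 (114 left).
Jul has 31 days: +31 → Aug 1, 1931 (83 left).
Aug has 31 days: +31 → Sep 1, 1931 (52 left).
Sep has 30 days: +30 → Oct 1, 1931 (22 left).
+22 → Oct 23, 1931.

October 23, 1931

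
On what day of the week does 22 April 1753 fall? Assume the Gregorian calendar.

Doomsday rule: the anchor day for the 1700s is Sunday. For year 53: 53÷12 = 4 r 5, and 5÷4 = 1, so 4+5+1 = 10.
Sunday + 10 ≡ Wednesday — that's 1753's doomsday.
In April the doomsday date is Apr 4.
Apr 22 is 18 days after Apr 4; 18 mod 7 = 4, so Wednesday + 4 = Sunday.

Sunday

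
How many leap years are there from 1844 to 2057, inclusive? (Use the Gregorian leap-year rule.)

Multiples of 4 in [1844,2057]: 54.
Of those, multiples of 100: 2 (not leap unless ÷400).
Multiples of 400: 1.
Leap years = 54 − 2 + 1 = 53.

53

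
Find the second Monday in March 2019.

March 1, 2019 is a Friday.
The first Monday is therefore March 4 (3 days later).
The second Monday is 4 + 1×7 = March 11.

March 11, 2019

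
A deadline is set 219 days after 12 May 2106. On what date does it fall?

December 17, 2106

May has 31 days: +20 → Jun 1, 2106 (199 left).
Jun has 30 days: +30 → Jul 1, 2106 (169 left).
Jul has 31 days: +31 → Aug 1, 2106 (138 left).
Aug has 31 days: +31 → Sep 1, 2106 (107 left).
Sep has 30 days: +30 → Oct 1, 2106 (77 left).
Oct has 31 days: +31 → Nov 1, 2106 (46 left).
Nov has 30 days: +30 → Dec 1, 2106 (16 left).
+16 → Dec 17, 2106.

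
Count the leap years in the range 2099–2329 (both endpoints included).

55

Multiples of 4 in [2099,2329]: 58.
Of those, multiples of 100: 3 (not leap unless ÷400).
Multiples of 400: 0.
Leap years = 58 − 3 + 0 = 55.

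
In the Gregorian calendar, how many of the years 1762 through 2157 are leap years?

Multiples of 4 in [1762,2157]: 99.
Of those, multiples of 100: 4 (not leap unless ÷400).
Multiples of 400: 1.
Leap years = 99 − 4 + 1 = 96.

96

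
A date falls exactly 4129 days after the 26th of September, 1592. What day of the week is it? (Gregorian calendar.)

Friday

First find the weekday of Sep 26, 1592. Doomsday rule: the anchor day for the 1500s is Wednesday. For year 92: 92÷12 = 7 r 8, and 8÷4 = 2, so 7+8+2 = 17.
Wednesday + 17 ≡ Saturday — that's 1592's doomsday.
In September the doomsday date is Sep 5.
Sep 26 is 21 days after Sep 5; 21 mod 7 = 0, so Saturday + 0 = Saturday.
4129 mod 7 = 6, so 4129 days after a Saturday is Saturday + 6 = Friday.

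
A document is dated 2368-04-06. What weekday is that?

Doomsday rule: the anchor day for the 2300s is Wednesday. For year 68: 68÷12 = 5 r 8, and 8÷4 = 2, so 5+8+2 = 15.
Wednesday + 15 ≡ Thursday — that's 2368's doomsday.
In April the doomsday date is Apr 4.
Apr 6 is 2 days after Apr 4; 2 mod 7 = 2, so Thursday + 2 = Saturday.

Saturday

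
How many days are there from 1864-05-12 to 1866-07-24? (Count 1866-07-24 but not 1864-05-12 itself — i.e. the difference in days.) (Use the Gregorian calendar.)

803

May 12, 1864 → May 12, 1865: 365 days.
May 12, 1865 → May 12, 1866: 365 days.
May 12, 1866 → Jun 12, 1866: 31 days (May has 31).
Jun 12, 1866 → Jul 12, 1866: 30 days (June has 30).
Jul 12, 1866 → Jul 24, 1866: 12 days.
Total: 803 days.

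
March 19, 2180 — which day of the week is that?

Doomsday rule: the anchor day for the 2100s is Sunday. For year 80: 80÷12 = 6 r 8, and 8÷4 = 2, so 6+8+2 = 16.
Sunday + 16 ≡ Tuesday — that's 2180's doomsday.
In March the doomsday date is Mar 14.
Mar 19 is 5 days after Mar 14; 5 mod 7 = 5, so Tuesday + 5 = Sunday.

Sunday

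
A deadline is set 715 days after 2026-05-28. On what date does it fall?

May 12, 2028

+365 (one year) → May 28, 2027 (350 left).
May has 31 days: +4 → Jun 1, 2027 (346 left).
Jun has 30 days: +30 → Jul 1, 2027 (316 left).
Jul has 31 days: +31 → Aug 1, 2027 (285 left).
Aug has 31 days: +31 → Sep 1, 2027 (254 left).
Sep has 30 days: +30 → Oct 1, 2027 (224 left).
Oct has 31 days: +31 → Nov 1, 2027 (193 left).
Nov has 30 days: +30 → Dec 1, 2027 (163 left).
Dec has 31 days: +31 → Jan 1, 2028 (132 left).
Jan has 31 days: +31 → Feb 1, 2028 (101 left).
Feb has 29 days: +29 → Mar 1, 2028 (72 left).
Mar has 31 days: +31 → Apr 1, 2028 (41 left).
Apr has 30 days: +30 → May 1, 2028 (11 left).
+11 → May 12, 2028.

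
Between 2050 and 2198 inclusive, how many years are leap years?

36

Multiples of 4 in [2050,2198]: 37.
Of those, multiples of 100: 1 (not leap unless ÷400).
Multiples of 400: 0.
Leap years = 37 − 1 + 0 = 36.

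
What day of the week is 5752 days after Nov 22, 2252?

Nov 22, 2252 is a Monday.
5752 mod 7 = 5, so 5752 days after a Monday is Monday + 5 = Saturday.

Saturday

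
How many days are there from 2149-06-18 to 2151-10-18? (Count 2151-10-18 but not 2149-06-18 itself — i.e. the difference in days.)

Jun 18, 2149 → Jun 18, 2150: 365 days.
Jun 18, 2150 → Jun 18, 2151: 365 days.
Jun 18, 2151 → Jul 18, 2151: 30 days (June has 30).
Jul 18, 2151 → Aug 18, 2151: 31 days (July has 31).
Aug 18, 2151 → Sep 18, 2151: 31 days (August has 31).
Sep 18, 2151 → Oct 18, 2151: 30 days.
Total: 852 days.

852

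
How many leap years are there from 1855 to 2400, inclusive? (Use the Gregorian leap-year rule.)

133

Multiples of 4 in [1855,2400]: 137.
Of those, multiples of 100: 6 (not leap unless ÷400).
Multiples of 400: 2.
Leap years = 137 − 6 + 2 = 133.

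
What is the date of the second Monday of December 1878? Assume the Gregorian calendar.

December 9, 1878

December 1, 1878 is a Sunday.
The first Monday is therefore December 2 (1 days later).
The second Monday is 2 + 1×7 = December 9.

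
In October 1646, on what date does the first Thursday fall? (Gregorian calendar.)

October 4, 1646

October 1, 1646 is a Monday.
The first Thursday is therefore October 4 (3 days later).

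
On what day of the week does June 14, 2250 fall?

Friday

Doomsday rule: the anchor day for the 2200s is Friday. For year 50: 50÷12 = 4 r 2, and 2÷4 = 0, so 4+2+0 = 6.
Friday + 6 ≡ Thursday — that's 2250's doomsday.
In June the doomsday date is Jun 6.
Jun 14 is 8 days after Jun 6; 8 mod 7 = 1, so Thursday + 1 = Friday.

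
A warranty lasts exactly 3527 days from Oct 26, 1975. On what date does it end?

+366 (one year; includes Feb 29, 1976) → Oct 26, 1976 (3161 left).
+365 (one year) → Oct 26, 1977 (2796 left).
+365 (one year) → Oct 26, 1978 (2431 left).
+365 (one year) → Oct 26, 1979 (2066 left).
+366 (one year; includes Feb 29, 1980) → Oct 26, 1980 (1700 left).
+365 (one year) → Oct 26, 1981 (1335 left).
+365 (one year) → Oct 26, 1982 (970 left).
+365 (one year) → Oct 26, 1983 (605 left).
+366 (one year; includes Feb 29, 1984) → Oct 26, 1984 (239 left).
Oct has 31 days: +6 → Nov 1, 1984 (233 left).
Nov has 30 days: +30 → Dec 1, 1984 (203 left).
Dec has 31 days: +31 → Jan 1, 1985 (172 left).
Jan has 31 days: +31 → Feb 1, 1985 (141 left).
Feb has 28 days: +28 → Mar 1, 1985 (113 left).
Mar has 31 days: +31 → Apr 1, 1985 (82 left).
Apr has 30 days: +30 → May 1, 1985 (52 left).
May has 31 days: +31 → Jun 1, 1985 (21 left).
+21 → Jun 22, 1985.

June 22, 1985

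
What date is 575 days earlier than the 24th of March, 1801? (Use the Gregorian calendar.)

−365 (one year) → Mar 24, 1800 (210 left).
−24 → Feb 28, 1800 (end of Feb, 28 days; 186 left).
−28 → Jan 31, 1800 (end of Jan, 31 days; 158 left).
−31 → Dec 31, 1799 (end of Dec, 31 days; 127 left).
−31 → Nov 30, 1799 (end of Nov, 30 days; 96 left).
−30 → Oct 31, 1799 (end of Oct, 31 days; 66 left).
−31 → Sep 30, 1799 (end of Sep, 30 days; 35 left).
−30 → Aug 31, 1799 (end of Aug, 31 days; 5 left).
−5 → Aug 26, 1799.

August 26, 1799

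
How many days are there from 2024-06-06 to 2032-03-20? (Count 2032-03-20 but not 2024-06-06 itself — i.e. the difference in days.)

2844

Jun 6, 2024 → Jun 6, 2025: 365 days.
Jun 6, 2025 → Jun 6, 2026: 365 days.
Jun 6, 2026 → Jun 6, 2027: 365 days.
Jun 6, 2027 → Jun 6, 2028: 366 days (Feb 29, 2028 is in that span).
Jun 6, 2028 → Jun 6, 2029: 365 days.
Jun 6, 2029 → Jun 6, 2030: 365 days.
Jun 6, 2030 → Jun 6, 2031: 365 days.
Jun 6, 2031 → Jul 6, 2031: 30 days (June has 30).
Jul 6, 2031 → Aug 6, 2031: 31 days (July has 31).
Aug 6, 2031 → Sep 6, 2031: 31 days (August has 31).
Sep 6, 2031 → Oct 6, 2031: 30 days (September has 30).
Oct 6, 2031 → Nov 6, 2031: 31 days (October has 31).
Nov 6, 2031 → Dec 6, 2031: 30 days (November has 30).
Dec 6, 2031 → Jan 6, 2032: 31 days (December has 31).
Jan 6, 2032 → Feb 6, 2032: 31 days (January has 31).
Feb 6, 2032 → Mar 6, 2032: 29 days (February has 29).
Mar 6, 2032 → Mar 20, 2032: 14 days.
Total: 2844 days.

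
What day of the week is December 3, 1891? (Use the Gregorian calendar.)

Doomsday rule: the anchor day for the 1800s is Friday. For year 91: 91÷12 = 7 r 7, and 7÷4 = 1, so 7+7+1 = 15.
Friday + 15 ≡ Saturday — that's 1891's doomsday.
In December the doomsday date is Dec 12.
Dec 3 is 9 days before Dec 12; 9 mod 7 = 2, so Saturday − 2 = Thursday.

Thursday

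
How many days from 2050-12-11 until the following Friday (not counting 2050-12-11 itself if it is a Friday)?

5

Dec 11, 2050 is a Sunday.
From Sunday to the next Friday is 5 days.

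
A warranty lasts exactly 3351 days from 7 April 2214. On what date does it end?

+365 (one year) → Apr 7, 2215 (2986 left).
+366 (one year; includes Feb 29, 2216) → Apr 7, 2216 (2620 left).
+365 (one year) → Apr 7, 2217 (2255 left).
+365 (one year) → Apr 7, 2218 (1890 left).
+365 (one year) → Apr 7, 2219 (1525 left).
+366 (one year; includes Feb 29, 2220) → Apr 7, 2220 (1159 left).
+365 (one year) → Apr 7, 2221 (794 left).
+365 (one year) → Apr 7, 2222 (429 left).
+365 (one year) → Apr 7, 2223 (64 left).
Apr has 30 days: +24 → May 1, 2223 (40 left).
May has 31 days: +31 → Jun 1, 2223 (9 left).
+9 → Jun 10, 2223.

June 10, 2223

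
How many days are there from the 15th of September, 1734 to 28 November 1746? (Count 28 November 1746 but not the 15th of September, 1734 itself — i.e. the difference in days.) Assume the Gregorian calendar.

4457

Sep 15, 1734 → Sep 15, 1735: 365 days.
Sep 15, 1735 → Sep 15, 1736: 366 days (Feb 29, 1736 is in that span).
Sep 15, 1736 → Sep 15, 1737: 365 days.
Sep 15, 1737 → Sep 15, 1738: 365 days.
Sep 15, 1738 → Sep 15, 1739: 365 days.
Sep 15, 1739 → Sep 15, 1740: 366 days (Feb 29, 1740 is in that span).
Sep 15, 1740 → Sep 15, 1741: 365 days.
Sep 15, 1741 → Sep 15, 1742: 365 days.
Sep 15, 1742 → Sep 15, 1743: 365 days.
Sep 15, 1743 → Sep 15, 1744: 366 days (Feb 29, 1744 is in that span).
Sep 15, 1744 → Sep 15, 1745: 365 days.
Sep 15, 1745 → Sep 15, 1746: 365 days.
Sep 15, 1746 → Oct 15, 1746: 30 days (September has 30).
Oct 15, 1746 → Nov 15, 1746: 31 days (October has 31).
Nov 15, 1746 → Nov 28, 1746: 13 days.
Total: 4457 days.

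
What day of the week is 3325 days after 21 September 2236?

First find the weekday of Sep 21, 2236. Doomsday rule: the anchor day for the 2200s is Friday. For year 36: 36÷12 = 3 r 0, and 0÷4 = 0, so 3+0+0 = 3.
Friday + 3 ≡ Monday — that's 2236's doomsday.
In September the doomsday date is Sep 5.
Sep 21 is 16 days after Sep 5; 16 mod 7 = 2, so Monday + 2 = Wednesday.
3325 mod 7 = 0, so 3325 days after a Wednesday is Wednesday + 0 = Wednesday.

Wednesday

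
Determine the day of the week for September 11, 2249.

Doomsday rule: the anchor day for the 2200s is Friday. For year 49: 49÷12 = 4 r 1, and 1÷4 = 0, so 4+1+0 = 5.
Friday + 5 ≡ Wednesday — that's 2249's doomsday.
In September the doomsday date is Sep 5.
Sep 11 is 6 days after Sep 5; 6 mod 7 = 6, so Wednesday + 6 = Tuesday.

Tuesday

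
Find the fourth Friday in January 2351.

January 1, 2351 is a Monday.
The first Friday is therefore January 5 (4 days later).
The fourth Friday is 5 + 3×7 = January 26.

January 26, 2351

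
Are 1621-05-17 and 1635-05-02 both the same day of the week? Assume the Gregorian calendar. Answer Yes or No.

No

From May 17, 1621 to May 2, 1635 is 5098 days.
5098 mod 7 = 2, so they are different weekdays.
(May 17, 1621 is a Monday; May 2, 1635 is a Wednesday.)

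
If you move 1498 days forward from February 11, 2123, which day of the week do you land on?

First find the weekday of Feb 11, 2123. Doomsday rule: the anchor day for the 2100s is Sunday. For year 23: 23÷12 = 1 r 11, and 11÷4 = 2, so 1+11+2 = 14.
Sunday + 14 ≡ Sunday — that's 2123's doomsday.
In February the doomsday date is Feb 28 (2123 is not a leap year).
Feb 11 is 17 days before Feb 28; 17 mod 7 = 3, so Sunday − 3 = Thursday.
1498 mod 7 = 0, so 1498 days after a Thursday is Thursday + 0 = Thursday.

Thursday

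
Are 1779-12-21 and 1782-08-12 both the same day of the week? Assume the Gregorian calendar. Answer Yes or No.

From Dec 21, 1779 to Aug 12, 1782 is 965 days.
965 mod 7 = 6, so they are different weekdays.
(Dec 21, 1779 is a Tuesday; Aug 12, 1782 is a Monday.)

No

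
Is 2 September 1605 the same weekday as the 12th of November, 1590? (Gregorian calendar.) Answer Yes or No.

From Nov 12, 1590 to Sep 2, 1605 is 5408 days.
5408 mod 7 = 4, so they are different weekdays.
(Nov 12, 1590 is a Monday; Sep 2, 1605 is a Friday.)

No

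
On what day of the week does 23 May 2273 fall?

Doomsday rule: the anchor day for the 2200s is Friday. For year 73: 73÷12 = 6 r 1, and 1÷4 = 0, so 6+1+0 = 7.
Friday + 7 ≡ Friday — that's 2273's doomsday.
In May the doomsday date is May 9.
May 23 is 14 days after May 9; 14 mod 7 = 0, so Friday + 0 = Friday.

Friday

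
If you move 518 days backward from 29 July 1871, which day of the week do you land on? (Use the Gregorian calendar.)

Saturday

Jul 29, 1871 is a Saturday.
518 mod 7 = 0, so 518 days before a Saturday is Saturday − 0 = Saturday.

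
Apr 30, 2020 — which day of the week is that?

Doomsday rule: the anchor day for the 2000s is Tuesday. For year 20: 20÷12 = 1 r 8, and 8÷4 = 2, so 1+8+2 = 11.
Tuesday + 11 ≡ Saturday — that's 2020's doomsday.
In April the doomsday date is Apr 4.
Apr 30 is 26 days after Apr 4; 26 mod 7 = 5, so Saturday + 5 = Thursday.

Thursday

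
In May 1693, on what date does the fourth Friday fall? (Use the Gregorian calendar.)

May 22, 1693

May 1, 1693 is a Friday.
The first Friday is therefore May 1 (same day).
The fourth Friday is 1 + 3×7 = May 22.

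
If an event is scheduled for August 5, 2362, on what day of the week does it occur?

Sunday

Doomsday rule: the anchor day for the 2300s is Wednesday. For year 62: 62÷12 = 5 r 2, and 2÷4 = 0, so 5+2+0 = 7.
Wednesday + 7 ≡ Wednesday — that's 2362's doomsday.
In August the doomsday date is Aug 8.
Aug 5 is 3 days before Aug 8; 3 mod 7 = 3, so Wednesday − 3 = Sunday.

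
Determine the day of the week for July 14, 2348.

Wednesday

Doomsday rule: the anchor day for the 2300s is Wednesday. For year 48: 48÷12 = 4 r 0, and 0÷4 = 0, so 4+0+0 = 4.
Wednesday + 4 ≡ Sunday — that's 2348's doomsday.
In July the doomsday date is Jul 11.
Jul 14 is 3 days after Jul 11; 3 mod 7 = 3, so Sunday + 3 = Wednesday.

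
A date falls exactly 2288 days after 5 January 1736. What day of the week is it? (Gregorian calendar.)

Wednesday

Jan 5, 1736 is a Thursday.
2288 mod 7 = 6, so 2288 days after a Thursday is Thursday + 6 = Wednesday.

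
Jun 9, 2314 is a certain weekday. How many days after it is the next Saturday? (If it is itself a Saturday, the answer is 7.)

Jun 9, 2314 is a Tuesday.
From Tuesday to the next Saturday is 4 days.

4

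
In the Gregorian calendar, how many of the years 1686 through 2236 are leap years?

133

Multiples of 4 in [1686,2236]: 138.
Of those, multiples of 100: 6 (not leap unless ÷400).
Multiples of 400: 1.
Leap years = 138 − 6 + 1 = 133.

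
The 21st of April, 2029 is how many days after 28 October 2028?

175

Oct 28, 2028 → Nov 28, 2028: 31 days (October has 31).
Nov 28, 2028 → Dec 28, 2028: 30 days (November has 30).
Dec 28, 2028 → Jan 28, 2029: 31 days (December has 31).
Jan 28, 2029 → Feb 28, 2029: 31 days (January has 31).
Feb 28, 2029 → Mar 28, 2029: 28 days (February has 28).
Mar 28, 2029 → Apr 21, 2029: 24 days.
Total: 175 days.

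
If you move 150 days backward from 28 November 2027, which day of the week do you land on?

First find the weekday of Nov 28, 2027. Doomsday rule: the anchor day for the 2000s is Tuesday. For year 27: 27÷12 = 2 r 3, and 3÷4 = 0, so 2+3+0 = 5.
Tuesday + 5 ≡ Sunday — that's 2027's doomsday.
In November the doomsday date is Nov 7.
Nov 28 is 21 days after Nov 7; 21 mod 7 = 0, so Sunday + 0 = Sunday.
150 mod 7 = 3, so 150 days before a Sunday is Sunday − 3 = Thursday.

Thursday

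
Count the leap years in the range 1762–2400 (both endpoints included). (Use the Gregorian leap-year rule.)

155

Multiples of 4 in [1762,2400]: 160.
Of those, multiples of 100: 7 (not leap unless ÷400).
Multiples of 400: 2.
Leap years = 160 − 7 + 2 = 155.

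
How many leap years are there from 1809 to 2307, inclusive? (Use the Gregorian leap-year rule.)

120

Multiples of 4 in [1809,2307]: 124.
Of those, multiples of 100: 5 (not leap unless ÷400).
Multiples of 400: 1.
Leap years = 124 − 5 + 1 = 120.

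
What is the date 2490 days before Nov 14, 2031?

−365 (one year) → Nov 14, 2030 (2125 left).
−365 (one year) → Nov 14, 2029 (1760 left).
−365 (one year) → Nov 14, 2028 (1395 left).
−366 (one year; includes Feb 29, 2028) → Nov 14, 2027 (1029 left).
−365 (one year) → Nov 14, 2026 (664 left).
−365 (one year) → Nov 14, 2025 (299 left).
−14 → Oct 31, 2025 (end of Oct, 31 days; 285 left).
−31 → Sep 30, 2025 (end of Sep, 30 days; 254 left).
−30 → Aug 31, 2025 (end of Aug, 31 days; 224 left).
−31 → Jul 31, 2025 (end of Jul, 31 days; 193 left).
−31 → Jun 30, 2025 (end of Jun, 30 days; 162 left).
−30 → May 31, 2025 (end of May, 31 days; 132 left).
−31 → Apr 30, 2025 (end of Apr, 30 days; 101 left).
−30 → Mar 31, 2025 (end of Mar, 31 days; 71 left).
−31 → Feb 28, 2025 (end of Feb, 28 days; 40 left).
−28 → Jan 31, 2025 (end of Jan, 31 days; 12 left).
−12 → Jan 19, 2025.

January 19, 2025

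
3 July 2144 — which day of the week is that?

Doomsday rule: the anchor day for the 2100s is Sunday. For year 44: 44÷12 = 3 r 8, and 8÷4 = 2, so 3+8+2 = 13.
Sunday + 13 ≡ Saturday — that's 2144's doomsday.
In July the doomsday date is Jul 11.
Jul 3 is 8 days before Jul 11; 8 mod 7 = 1, so Saturday − 1 = Friday.

Friday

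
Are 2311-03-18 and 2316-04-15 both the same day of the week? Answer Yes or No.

From Mar 18, 2311 to Apr 15, 2316 is 1855 days.
1855 mod 7 = 0, so they are the same weekday.
(Mar 18, 2311 is a Saturday; Apr 15, 2316 is a Saturday.)

Yes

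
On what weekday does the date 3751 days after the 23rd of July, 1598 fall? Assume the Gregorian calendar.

First find the weekday of Jul 23, 1598. Doomsday rule: the anchor day for the 1500s is Wednesday. For year 98: 98÷12 = 8 r 2, and 2÷4 = 0, so 8+2+0 = 10.
Wednesday + 10 ≡ Saturday — that's 1598's doomsday.
In July the doomsday date is Jul 11.
Jul 23 is 12 days after Jul 11; 12 mod 7 = 5, so Saturday + 5 = Thursday.
3751 mod 7 = 6, so 3751 days after a Thursday is Thursday + 6 = Wednesday.

Wednesday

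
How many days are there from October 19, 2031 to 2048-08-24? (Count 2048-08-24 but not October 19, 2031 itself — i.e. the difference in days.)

Oct 19, 2031 → Oct 19, 2032: 366 days (Feb 29, 2032 is in that span).
Oct 19, 2032 → Oct 19, 2033: 365 days.
Oct 19, 2033 → Oct 19, 2034: 365 days.
Oct 19, 2034 → Oct 19, 2035: 365 days.
Oct 19, 2035 → Oct 19, 2036: 366 days (Feb 29, 2036 is in that span).
Oct 19, 2036 → Oct 19, 2037: 365 days.
Oct 19, 2037 → Oct 19, 2038: 365 days.
Oct 19, 2038 → Oct 19, 2039: 365 days.
Oct 19, 2039 → Oct 19, 2040: 366 days (Feb 29, 2040 is in that span).
Oct 19, 2040 → Oct 19, 2041: 365 days.
Oct 19, 2041 → Oct 19, 2042: 365 days.
Oct 19, 2042 → Oct 19, 2043: 365 days.
Oct 19, 2043 → Oct 19, 2044: 366 days (Feb 29, 2044 is in that span).
Oct 19, 2044 → Oct 19, 2045: 365 days.
Oct 19, 2045 → Oct 19, 2046: 365 days.
Oct 19, 2046 → Oct 19, 2047: 365 days.
Oct 19, 2047 → Nov 19, 2047: 31 days (October has 31).
Nov 19, 2047 → Dec 19, 2047: 30 days (November has 30).
Dec 19, 2047 → Jan 19, 2048: 31 days (December has 31).
Jan 19, 2048 → Feb 19, 2048: 31 days (January has 31).
Feb 19, 2048 → Mar 19, 2048: 29 days (February has 29).
Mar 19, 2048 → Apr 19, 2048: 31 days (March has 31).
Apr 19, 2048 → May 19, 2048: 30 days (April has 30).
May 19, 2048 → Jun 19, 2048: 31 days (May has 31).
Jun 19, 2048 → Jul 19, 2048: 30 days (June has 30).
Jul 19, 2048 → Aug 19, 2048: 31 days (July has 31).
Aug 19, 2048 → Aug 24, 2048: 5 days.
Total: 6154 days.

6154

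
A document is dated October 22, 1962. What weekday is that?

January 1, 1962 is a Monday.
Jan 1, 1962 → Feb 1, 1962: 31 days (January has 31).
Feb 1, 1962 → Mar 1, 1962: 28 days (February has 28).
Mar 1, 1962 → Apr 1, 1962: 31 days (March has 31).
Apr 1, 1962 → May 1, 1962: 30 days (April has 30).
May 1, 1962 → Jun 1, 1962: 31 days (May has 31).
Jun 1, 1962 → Jul 1, 1962: 30 days (June has 30).
Jul 1, 1962 → Aug 1, 1962: 31 days (July has 31).
Aug 1, 1962 → Sep 1, 1962: 31 days (August has 31).
Sep 1, 1962 → Oct 1, 1962: 30 days (September has 30).
Oct 1, 1962 → Oct 22, 1962: 21 days.
Total: 294 days.
294 mod 7 = 0, so Monday + 0 = Monday.

Monday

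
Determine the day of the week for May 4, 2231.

Doomsday rule: the anchor day for the 2200s is Friday. For year 31: 31÷12 = 2 r 7, and 7÷4 = 1, so 2+7+1 = 10.
Friday + 10 ≡ Monday — that's 2231's doomsday.
In May the doomsday date is May 9.
May 4 is 5 days before May 9; 5 mod 7 = 5, so Monday − 5 = Wednesday.

Wednesday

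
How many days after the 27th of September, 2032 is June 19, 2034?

630

Sep 27, 2032 → Sep 27, 2033: 365 days.
Sep 27, 2033 → Oct 27, 2033: 30 days (September has 30).
Oct 27, 2033 → Nov 27, 2033: 31 days (October has 31).
Nov 27, 2033 → Dec 27, 2033: 30 days (November has 30).
Dec 27, 2033 → Jan 27, 2034: 31 days (December has 31).
Jan 27, 2034 → Feb 27, 2034: 31 days (January has 31).
Feb 27, 2034 → Mar 27, 2034: 28 days (February has 28).
Mar 27, 2034 → Apr 27, 2034: 31 days (March has 31).
Apr 27, 2034 → May 27, 2034: 30 days (April has 30).
May 27, 2034 → Jun 19, 2034: 23 days.
Total: 630 days.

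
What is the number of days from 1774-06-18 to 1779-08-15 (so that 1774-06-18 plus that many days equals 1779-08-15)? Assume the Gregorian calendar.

1884

Jun 18, 1774 → Jun 18, 1775: 365 days.
Jun 18, 1775 → Jun 18, 1776: 366 days (Feb 29, 1776 is in that span).
Jun 18, 1776 → Jun 18, 1777: 365 days.
Jun 18, 1777 → Jun 18, 1778: 365 days.
Jun 18, 1778 → Jun 18, 1779: 365 days.
Jun 18, 1779 → Jul 18, 1779: 30 days (June has 30).
Jul 18, 1779 → Aug 15, 1779: 28 days.
Total: 1884 days.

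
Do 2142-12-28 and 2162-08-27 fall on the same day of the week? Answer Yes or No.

Yes

From Dec 28, 2142 to Aug 27, 2162 is 7182 days.
7182 mod 7 = 0, so they are the same weekday.
(Dec 28, 2142 is a Friday; Aug 27, 2162 is a Friday.)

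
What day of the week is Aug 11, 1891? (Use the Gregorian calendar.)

Doomsday rule: the anchor day for the 1800s is Friday. For year 91: 91÷12 = 7 r 7, and 7÷4 = 1, so 7+7+1 = 15.
Friday + 15 ≡ Saturday — that's 1891's doomsday.
In August the doomsday date is Aug 8.
Aug 11 is 3 days after Aug 8; 3 mod 7 = 3, so Saturday + 3 = Tuesday.

Tuesday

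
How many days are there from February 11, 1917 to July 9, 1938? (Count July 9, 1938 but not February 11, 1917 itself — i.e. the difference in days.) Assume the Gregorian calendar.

7818

Feb 11, 1917 → Feb 11, 1918: 365 days.
Feb 11, 1918 → Feb 11, 1919: 365 days.
Feb 11, 1919 → Feb 11, 1920: 365 days.
Feb 11, 1920 → Feb 11, 1921: 366 days (Feb 29, 1920 is in that span).
Feb 11, 1921 → Feb 11, 1922: 365 days.
Feb 11, 1922 → Feb 11, 1923: 365 days.
Feb 11, 1923 → Feb 11, 1924: 365 days.
Feb 11, 1924 → Feb 11, 1925: 366 days (Feb 29, 1924 is in that span).
Feb 11, 1925 → Feb 11, 1926: 365 days.
Feb 11, 1926 → Feb 11, 1927: 365 days.
Feb 11, 1927 → Feb 11, 1928: 365 days.
Feb 11, 1928 → Feb 11, 1929: 366 days (Feb 29, 1928 is in that span).
Feb 11, 1929 → Feb 11, 1930: 365 days.
Feb 11, 1930 → Feb 11, 1931: 365 days.
Feb 11, 1931 → Feb 11, 1932: 365 days.
Feb 11, 1932 → Feb 11, 1933: 366 days (Feb 29, 1932 is in that span).
Feb 11, 1933 → Feb 11, 1934: 365 days.
Feb 11, 1934 → Feb 11, 1935: 365 days.
Feb 11, 1935 → Feb 11, 1936: 365 days.
Feb 11, 1936 → Feb 11, 1937: 366 days (Feb 29, 1936 is in that span).
Feb 11, 1937 → Feb 11, 1938: 365 days.
Feb 11, 1938 → Mar 11, 1938: 28 days (February has 28).
Mar 11, 1938 → Apr 11, 1938: 31 days (March has 31).
Apr 11, 1938 → May 11, 1938: 30 days (April has 30).
May 11, 1938 → Jun 11, 1938: 31 days (May has 31).
Jun 11, 1938 → Jul 9, 1938: 28 days.
Total: 7818 days.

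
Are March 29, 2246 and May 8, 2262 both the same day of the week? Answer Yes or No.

From Mar 29, 2246 to May 8, 2262 is 5884 days.
5884 mod 7 = 4, so they are different weekdays.
(Mar 29, 2246 is a Sunday; May 8, 2262 is a Thursday.)

No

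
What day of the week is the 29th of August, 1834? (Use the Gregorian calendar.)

January 1, 1834 is a Wednesday.
Jan 1, 1834 → Feb 1, 1834: 31 days (January has 31).
Feb 1, 1834 → Mar 1, 1834: 28 days (February has 28).
Mar 1, 1834 → Apr 1, 1834: 31 days (March has 31).
Apr 1, 1834 → May 1, 1834: 30 days (April has 30).
May 1, 1834 → Jun 1, 1834: 31 days (May has 31).
Jun 1, 1834 → Jul 1, 1834: 30 days (June has 30).
Jul 1, 1834 → Aug 1, 1834: 31 days (July has 31).
Aug 1, 1834 → Aug 29, 1834: 28 days.
Total: 240 days.
240 mod 7 = 2, so Wednesday + 2 = Friday.

Friday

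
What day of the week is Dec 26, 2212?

Doomsday rule: the anchor day for the 2200s is Friday. For year 12: 12÷12 = 1 r 0, and 0÷4 = 0, so 1+0+0 = 1.
Friday + 1 ≡ Saturday — that's 2212's doomsday.
In December the doomsday date is Dec 12.
Dec 26 is 14 days after Dec 12; 14 mod 7 = 0, so Saturday + 0 = Saturday.

Saturday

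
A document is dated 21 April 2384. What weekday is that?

Saturday

Doomsday rule: the anchor day for the 2300s is Wednesday. For year 84: 84÷12 = 7 r 0, and 0÷4 = 0, so 7+0+0 = 7.
Wednesday + 7 ≡ Wednesday — that's 2384's doomsday.
In April the doomsday date is Apr 4.
Apr 21 is 17 days after Apr 4; 17 mod 7 = 3, so Wednesday + 3 = Saturday.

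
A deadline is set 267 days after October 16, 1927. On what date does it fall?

Oct has 31 days: +16 → Nov 1, 1927 (251 left).
Nov has 30 days: +30 → Dec 1, 1927 (221 left).
Dec has 31 days: +31 → Jan 1, 1928 (190 left).
Jan has 31 days: +31 → Feb 1, 1928 (159 left).
Feb has 29 days: +29 → Mar 1, 1928 (130 left).
Mar has 31 days: +31 → Apr 1, 1928 (99 left).
Apr has 30 days: +30 → May 1, 1928 (69 left).
May has 31 days: +31 → Jun 1, 1928 (38 left).
Jun has 30 days: +30 → Jul 1, 1928 (8 left).
+8 → Jul 9, 1928.

July 9, 1928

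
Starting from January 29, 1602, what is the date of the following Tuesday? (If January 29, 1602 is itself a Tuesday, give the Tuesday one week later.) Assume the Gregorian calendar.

February 5, 1602

Jan 29, 1602 is a Tuesday.
From Tuesday to the next Tuesday is 7 days.
Jan 29, 1602 + 7 = Feb 5, 1602.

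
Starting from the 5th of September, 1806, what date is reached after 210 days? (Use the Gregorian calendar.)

April 3, 1807

Sep has 30 days: +26 → Oct 1, 1806 (184 left).
Oct has 31 days: +31 → Nov 1, 1806 (153 left).
Nov has 30 days: +30 → Dec 1, 1806 (123 left).
Dec has 31 days: +31 → Jan 1, 1807 (92 left).
Jan has 31 days: +31 → Feb 1, 1807 (61 left).
Feb has 28 days: +28 → Mar 1, 1807 (33 left).
Mar has 31 days: +31 → Apr 1, 1807 (2 left).
+2 → Apr 3, 1807.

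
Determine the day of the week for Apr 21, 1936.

Tuesday

Doomsday rule: the anchor day for the 1900s is Wednesday. For year 36: 36÷12 = 3 r 0, and 0÷4 = 0, so 3+0+0 = 3.
Wednesday + 3 ≡ Saturday — that's 1936's doomsday.
In April the doomsday date is Apr 4.
Apr 21 is 17 days after Apr 4; 17 mod 7 = 3, so Saturday + 3 = Tuesday.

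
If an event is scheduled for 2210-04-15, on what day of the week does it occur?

Doomsday rule: the anchor day for the 2200s is Friday. For year 10: 10÷12 = 0 r 10, and 10÷4 = 2, so 0+10+2 = 12.
Friday + 12 ≡ Wednesday — that's 2210's doomsday.
In April the doomsday date is Apr 4.
Apr 15 is 11 days after Apr 4; 11 mod 7 = 4, so Wednesday + 4 = Sunday.

Sunday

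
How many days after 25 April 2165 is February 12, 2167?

658

Apr 25, 2165 → Apr 25, 2166: 365 days.
Apr 25, 2166 → May 25, 2166: 30 days (April has 30).
May 25, 2166 → Jun 25, 2166: 31 days (May has 31).
Jun 25, 2166 → Jul 25, 2166: 30 days (June has 30).
Jul 25, 2166 → Aug 25, 2166: 31 days (July has 31).
Aug 25, 2166 → Sep 25, 2166: 31 days (August has 31).
Sep 25, 2166 → Oct 25, 2166: 30 days (September has 30).
Oct 25, 2166 → Nov 25, 2166: 31 days (October has 31).
Nov 25, 2166 → Dec 25, 2166: 30 days (November has 30).
Dec 25, 2166 → Jan 25, 2167: 31 days (December has 31).
Jan 25, 2167 → Feb 12, 2167: 18 days.
Total: 658 days.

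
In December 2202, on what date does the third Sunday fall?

December 19, 2202

December 1, 2202 is a Wednesday.
The first Sunday is therefore December 5 (4 days later).
The third Sunday is 5 + 2×7 = December 19.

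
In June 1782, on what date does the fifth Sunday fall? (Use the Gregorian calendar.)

June 1, 1782 is a Saturday.
The first Sunday is therefore June 2 (1 days later).
The fifth Sunday is 2 + 4×7 = June 30.

June 30, 1782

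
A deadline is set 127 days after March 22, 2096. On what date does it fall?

July 27, 2096

Mar has 31 days: +10 → Apr 1, 2096 (117 left).
Apr has 30 days: +30 → May 1, 2096 (87 left).
May has 31 days: +31 → Jun 1, 2096 (56 left).
Jun has 30 days: +30 → Jul 1, 2096 (26 left).
+26 → Jul 27, 2096.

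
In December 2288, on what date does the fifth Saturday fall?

December 1, 2288 is a Saturday.
The first Saturday is therefore December 1 (same day).
The fifth Saturday is 1 + 4×7 = December 29.

December 29, 2288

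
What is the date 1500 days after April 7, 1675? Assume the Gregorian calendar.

+366 (one year; includes Feb 29, 1676) → Apr 7, 1676 (1134 left).
+365 (one year) → Apr 7, 1677 (769 left).
+365 (one year) → Apr 7, 1678 (404 left).
+365 (one year) → Apr 7, 1679 (39 left).
Apr has 30 days: +24 → May 1, 1679 (15 left).
+15 → May 16, 1679.

May 16, 1679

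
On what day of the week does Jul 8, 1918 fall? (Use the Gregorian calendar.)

January 1, 1918 is a Tuesday.
Jan 1, 1918 → Feb 1, 1918: 31 days (January has 31).
Feb 1, 1918 → Mar 1, 1918: 28 days (February has 28).
Mar 1, 1918 → Apr 1, 1918: 31 days (March has 31).
Apr 1, 1918 → May 1, 1918: 30 days (April has 30).
May 1, 1918 → Jun 1, 1918: 31 days (May has 31).
Jun 1, 1918 → Jul 1, 1918: 30 days (June has 30).
Jul 1, 1918 → Jul 8, 1918: 7 days.
Total: 188 days.
188 mod 7 = 6, so Tuesday + 6 = Monday.

Monday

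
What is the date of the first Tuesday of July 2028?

July 4, 2028

July 1, 2028 is a Saturday.
The first Tuesday is therefore July 4 (3 days later).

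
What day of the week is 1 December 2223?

Monday

Doomsday rule: the anchor day for the 2200s is Friday. For year 23: 23÷12 = 1 r 11, and 11÷4 = 2, so 1+11+2 = 14.
Friday + 14 ≡ Friday — that's 2223's doomsday.
In December the doomsday date is Dec 12.
Dec 1 is 11 days before Dec 12; 11 mod 7 = 4, so Friday − 4 = Monday.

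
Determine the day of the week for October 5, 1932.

Doomsday rule: the anchor day for the 1900s is Wednesday. For year 32: 32÷12 = 2 r 8, and 8÷4 = 2, so 2+8+2 = 12.
Wednesday + 12 ≡ Monday — that's 1932's doomsday.
In October the doomsday date is Oct 10.
Oct 5 is 5 days before Oct 10; 5 mod 7 = 5, so Monday − 5 = Wednesday.

Wednesday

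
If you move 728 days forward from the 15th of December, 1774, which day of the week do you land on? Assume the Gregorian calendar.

Dec 15, 1774 is a Thursday.
728 mod 7 = 0, so 728 days after a Thursday is Thursday + 0 = Thursday.

Thursday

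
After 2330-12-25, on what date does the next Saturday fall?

Dec 25, 2330 is a Thursday.
From Thursday to the next Saturday is 2 days.
Dec 25, 2330 + 2 = Dec 27, 2330.

December 27, 2330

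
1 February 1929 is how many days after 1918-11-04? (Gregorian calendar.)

3742

Nov 4, 1918 → Nov 4, 1919: 365 days.
Nov 4, 1919 → Nov 4, 1920: 366 days (Feb 29, 1920 is in that span).
Nov 4, 1920 → Nov 4, 1921: 365 days.
Nov 4, 1921 → Nov 4, 1922: 365 days.
Nov 4, 1922 → Nov 4, 1923: 365 days.
Nov 4, 1923 → Nov 4, 1924: 366 days (Feb 29, 1924 is in that span).
Nov 4, 1924 → Nov 4, 1925: 365 days.
Nov 4, 1925 → Nov 4, 1926: 365 days.
Nov 4, 1926 → Nov 4, 1927: 365 days.
Nov 4, 1927 → Nov 4, 1928: 366 days (Feb 29, 1928 is in that span).
Nov 4, 1928 → Dec 4, 1928: 30 days (November has 30).
Dec 4, 1928 → Jan 4, 1929: 31 days (December has 31).
Jan 4, 1929 → Feb 1, 1929: 28 days.
Total: 3742 days.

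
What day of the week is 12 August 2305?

Saturday

Doomsday rule: the anchor day for the 2300s is Wednesday. For year 05: 5÷12 = 0 r 5, and 5÷4 = 1, so 0+5+1 = 6.
Wednesday + 6 ≡ Tuesday — that's 2305's doomsday.
In August the doomsday date is Aug 8.
Aug 12 is 4 days after Aug 8; 4 mod 7 = 4, so Tuesday + 4 = Saturday.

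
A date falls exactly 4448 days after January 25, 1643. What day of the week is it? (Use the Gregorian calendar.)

Wednesday

First find the weekday of Jan 25, 1643. Doomsday rule: the anchor day for the 1600s is Tuesday. For year 43: 43÷12 = 3 r 7, and 7÷4 = 1, so 3+7+1 = 11.
Tuesday + 11 ≡ Saturday — that's 1643's doomsday.
In January the doomsday date is Jan 3 (1643 is not a leap year).
Jan 25 is 22 days after Jan 3; 22 mod 7 = 1, so Saturday + 1 = Sunday.
4448 mod 7 = 3, so 4448 days after a Sunday is Sunday + 3 = Wednesday.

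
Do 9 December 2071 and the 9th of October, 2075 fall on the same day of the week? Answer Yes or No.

Yes

From Dec 9, 2071 to Oct 9, 2075 is 1400 days.
1400 mod 7 = 0, so they are the same weekday.
(Dec 9, 2071 is a Wednesday; Oct 9, 2075 is a Wednesday.)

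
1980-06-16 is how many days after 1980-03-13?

Mar 13, 1980 → Apr 13, 1980: 31 days (March has 31).
Apr 13, 1980 → May 13, 1980: 30 days (April has 30).
May 13, 1980 → Jun 13, 1980: 31 days (May has 31).
Jun 13, 1980 → Jun 16, 1980: 3 days.
Total: 95 days.

95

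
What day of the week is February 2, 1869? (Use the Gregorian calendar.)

Tuesday

Doomsday rule: the anchor day for the 1800s is Friday. For year 69: 69÷12 = 5 r 9, and 9÷4 = 2, so 5+9+2 = 16.
Friday + 16 ≡ Sunday — that's 1869's doomsday.
In February the doomsday date is Feb 28 (1869 is not a leap year).
Feb 2 is 26 days before Feb 28; 26 mod 7 = 5, so Sunday − 5 = Tuesday.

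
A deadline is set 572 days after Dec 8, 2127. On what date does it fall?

July 2, 2129

+366 (one year; includes Feb 29, 2128) → Dec 8, 2128 (206 left).
Dec has 31 days: +24 → Jan 1, 2129 (182 left).
Jan has 31 days: +31 → Feb 1, 2129 (151 left).
Feb has 28 days: +28 → Mar 1, 2129 (123 left).
Mar has 31 days: +31 → Apr 1, 2129 (92 left).
Apr has 30 days: +30 → May 1, 2129 (62 left).
May has 31 days: +31 → Jun 1, 2129 (31 left).
Jun has 30 days: +30 → Jul 1, 2129 (1 left).
+1 → Jul 2, 2129.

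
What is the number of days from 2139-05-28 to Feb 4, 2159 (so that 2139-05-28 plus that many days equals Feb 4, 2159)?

7192

May 28, 2139 → May 28, 2140: 366 days (Feb 29, 2140 is in that span).
May 28, 2140 → May 28, 2141: 365 days.
May 28, 2141 → May 28, 2142: 365 days.
May 28, 2142 → May 28, 2143: 365 days.
May 28, 2143 → May 28, 2144: 366 days (Feb 29, 2144 is in that span).
May 28, 2144 → May 28, 2145: 365 days.
May 28, 2145 → May 28, 2146: 365 days.
May 28, 2146 → May 28, 2147: 365 days.
May 28, 2147 → May 28, 2148: 366 days (Feb 29, 2148 is in that span).
May 28, 2148 → May 28, 2149: 365 days.
May 28, 2149 → May 28, 2150: 365 days.
May 28, 2150 → May 28, 2151: 365 days.
May 28, 2151 → May 28, 2152: 366 days (Feb 29, 2152 is in that span).
May 28, 2152 → May 28, 2153: 365 days.
May 28, 2153 → May 28, 2154: 365 days.
May 28, 2154 → May 28, 2155: 365 days.
May 28, 2155 → May 28, 2156: 366 days (Feb 29, 2156 is in that span).
May 28, 2156 → May 28, 2157: 365 days.
May 28, 2157 → May 28, 2158: 365 days.
May 28, 2158 → Jun 28, 2158: 31 days (May has 31).
Jun 28, 2158 → Jul 28, 2158: 30 days (June has 30).
Jul 28, 2158 → Aug 28, 2158: 31 days (July has 31).
Aug 28, 2158 → Sep 28, 2158: 31 days (August has 31).
Sep 28, 2158 → Oct 28, 2158: 30 days (September has 30).
Oct 28, 2158 → Nov 28, 2158: 31 days (October has 31).
Nov 28, 2158 → Dec 28, 2158: 30 days (November has 30).
Dec 28, 2158 → Jan 28, 2159: 31 days (December has 31).
Jan 28, 2159 → Feb 4, 2159: 7 days.
Total: 7192 days.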